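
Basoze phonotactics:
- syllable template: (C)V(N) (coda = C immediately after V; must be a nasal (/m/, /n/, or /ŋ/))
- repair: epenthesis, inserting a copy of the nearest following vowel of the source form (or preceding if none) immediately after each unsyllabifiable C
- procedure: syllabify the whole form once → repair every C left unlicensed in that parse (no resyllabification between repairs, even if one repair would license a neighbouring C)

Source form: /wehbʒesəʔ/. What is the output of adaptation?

wehebeʒesəʔə

The consonants /h/, /b/, /ʔ/ cannot be parsed into a legal (C)V(N) syllable (only a nasal (/m/, /n/, or /ŋ/) is licensed in coda position; onsets are limited to one consonant).
Inserting the epenthetic vowel yields /h/ → /he/, /b/ → /be/, /ʔ/ → /ʔə/.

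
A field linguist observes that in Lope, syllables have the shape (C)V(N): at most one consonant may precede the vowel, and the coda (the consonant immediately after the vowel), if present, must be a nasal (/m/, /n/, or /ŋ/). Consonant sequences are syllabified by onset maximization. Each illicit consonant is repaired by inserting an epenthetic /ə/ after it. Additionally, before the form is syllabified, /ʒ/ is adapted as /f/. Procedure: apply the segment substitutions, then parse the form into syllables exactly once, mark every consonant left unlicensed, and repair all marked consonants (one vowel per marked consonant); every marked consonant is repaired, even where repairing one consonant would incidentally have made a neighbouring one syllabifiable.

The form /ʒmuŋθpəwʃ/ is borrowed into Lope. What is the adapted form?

Substitution: /ʒ/ → /f/, giving /fmuŋθpəwʃ/.
The consonants /f/, /θ/, /w/, /ʃ/ cannot be parsed into a legal (C)V(N) syllable (only a nasal (/m/, /n/, or /ŋ/) is licensed in coda position; onsets are limited to one consonant).
Inserting the epenthetic vowel yields /f/ → /fə/, /θ/ → /θə/, /w/ → /wə/, /ʃ/ → /ʃə/.

fəmuŋθəpəwəʃə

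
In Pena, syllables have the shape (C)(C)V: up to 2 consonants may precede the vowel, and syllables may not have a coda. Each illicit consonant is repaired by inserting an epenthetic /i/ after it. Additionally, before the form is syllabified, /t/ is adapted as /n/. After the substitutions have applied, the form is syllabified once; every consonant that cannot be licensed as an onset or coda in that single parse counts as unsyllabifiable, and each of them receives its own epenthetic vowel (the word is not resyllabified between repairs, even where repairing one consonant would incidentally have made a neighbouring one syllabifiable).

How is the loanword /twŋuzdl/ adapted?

Substitution: /t/ → /n/, giving /nwŋuzdl/.
Syllabifying with onset maximization leaves /n/, /z/, /d/, /l/ stranded (no codas are permitted; onsets may contain at most 2 consonants).
Epenthesis after each stranded consonant: /n/ → /ni/, /z/ → /zi/, /d/ → /di/, /l/ → /li/.

niwŋuzidili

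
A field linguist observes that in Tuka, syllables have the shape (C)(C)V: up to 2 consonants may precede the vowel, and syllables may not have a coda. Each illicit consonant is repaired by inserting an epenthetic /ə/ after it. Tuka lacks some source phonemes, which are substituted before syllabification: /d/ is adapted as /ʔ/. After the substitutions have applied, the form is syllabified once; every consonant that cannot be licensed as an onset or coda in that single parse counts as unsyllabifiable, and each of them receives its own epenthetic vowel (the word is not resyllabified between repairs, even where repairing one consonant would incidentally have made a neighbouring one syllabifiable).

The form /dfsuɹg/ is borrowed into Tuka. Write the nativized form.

Substitution: /d/ → /ʔ/, giving /ʔfsuɹg/.
The consonants /ʔ/, /ɹ/, /g/ cannot be parsed into a legal (C)(C)V syllable (no codas are permitted; onsets may contain at most 2 consonants).
Epenthesis after each stranded consonant: /ʔ/ → /ʔə/, /ɹ/ → /ɹə/, /g/ → /gə/.

ʔəfsuɹəgə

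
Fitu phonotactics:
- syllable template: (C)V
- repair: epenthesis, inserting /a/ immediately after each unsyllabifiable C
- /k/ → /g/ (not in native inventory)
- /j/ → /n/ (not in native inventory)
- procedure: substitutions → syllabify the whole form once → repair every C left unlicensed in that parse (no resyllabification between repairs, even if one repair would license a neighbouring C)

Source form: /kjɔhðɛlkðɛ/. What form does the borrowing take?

ganɔhaðɛlagaðɛ

Substitution: /k/ → /g/, /j/ → /n/, giving /gnɔhðɛlgðɛ/.
Under (C)V, the unsyllabifiable consonants are /g/, /h/, /l/, /g/ (no codas are permitted; onsets are limited to one consonant).
Epenthesis after each stranded consonant: /g/ → /ga/, /h/ → /ha/, /l/ → /la/, /g/ → /ga/.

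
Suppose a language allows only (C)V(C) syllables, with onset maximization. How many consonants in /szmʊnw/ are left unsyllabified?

3

The consonants /s/, /z/, /w/ cannot be parsed into a legal (C)V(C) syllable (at most one coda consonant is licensed; onsets are limited to one consonant).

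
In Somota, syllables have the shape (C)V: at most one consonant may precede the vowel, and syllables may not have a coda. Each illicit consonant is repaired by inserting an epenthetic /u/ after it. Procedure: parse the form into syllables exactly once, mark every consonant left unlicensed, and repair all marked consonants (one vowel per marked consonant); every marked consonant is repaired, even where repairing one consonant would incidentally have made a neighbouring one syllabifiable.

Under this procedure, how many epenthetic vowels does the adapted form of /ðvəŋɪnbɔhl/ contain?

4

The unsyllabifiable consonants are /ð/, /n/, /h/, /l/; each receives one epenthetic vowel.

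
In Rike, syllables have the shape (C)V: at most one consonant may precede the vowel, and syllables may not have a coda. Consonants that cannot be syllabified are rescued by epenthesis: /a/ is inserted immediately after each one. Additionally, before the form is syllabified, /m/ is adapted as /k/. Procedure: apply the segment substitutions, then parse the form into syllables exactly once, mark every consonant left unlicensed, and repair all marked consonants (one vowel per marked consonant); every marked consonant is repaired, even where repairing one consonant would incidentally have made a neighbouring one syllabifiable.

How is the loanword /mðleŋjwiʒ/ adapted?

Substitution: /m/ → /k/, giving /kðleŋjwiʒ/.
The consonants /k/, /ð/, /ŋ/, /j/, /ʒ/ cannot be parsed into a legal (C)V syllable (no codas are permitted; onsets are limited to one consonant).
Each unlicensed consonant becomes the onset of a new syllable: /k/ → /ka/, /ð/ → /ða/, /ŋ/ → /ŋa/, /j/ → /ja/, /ʒ/ → /ʒa/.

kaðaleŋajawiʒa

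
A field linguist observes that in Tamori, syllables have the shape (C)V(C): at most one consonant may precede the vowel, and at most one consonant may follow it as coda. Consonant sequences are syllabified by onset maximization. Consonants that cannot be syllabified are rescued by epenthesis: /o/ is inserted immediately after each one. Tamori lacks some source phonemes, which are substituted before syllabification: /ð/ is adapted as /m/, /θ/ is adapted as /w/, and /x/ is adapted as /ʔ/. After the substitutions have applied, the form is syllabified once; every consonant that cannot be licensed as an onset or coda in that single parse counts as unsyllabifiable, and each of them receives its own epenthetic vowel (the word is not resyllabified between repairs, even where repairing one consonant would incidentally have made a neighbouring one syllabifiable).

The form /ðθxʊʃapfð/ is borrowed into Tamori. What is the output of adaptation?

mowoʔʊʃapfomo

Substitution: /ð/ → /m/, /θ/ → /w/, /x/ → /ʔ/, giving /mwʔʊʃapfm/.
Syllabifying with onset maximization leaves /m/, /w/, /f/, /m/ stranded (at most one coda consonant is licensed; onsets are limited to one consonant).
Epenthesis after each stranded consonant: /m/ → /mo/, /w/ → /wo/, /f/ → /fo/, /m/ → /mo/.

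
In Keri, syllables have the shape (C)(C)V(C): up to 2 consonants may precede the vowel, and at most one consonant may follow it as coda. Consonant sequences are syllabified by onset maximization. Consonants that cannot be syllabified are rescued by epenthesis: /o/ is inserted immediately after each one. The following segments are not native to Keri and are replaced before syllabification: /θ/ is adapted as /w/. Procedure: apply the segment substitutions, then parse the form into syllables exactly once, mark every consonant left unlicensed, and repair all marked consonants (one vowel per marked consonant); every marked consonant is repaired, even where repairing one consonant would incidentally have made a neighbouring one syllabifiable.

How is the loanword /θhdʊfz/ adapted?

wohdʊfzo

Substitution: /θ/ → /w/, giving /whdʊfz/.
Under (C)(C)V(C), the unsyllabifiable consonants are /w/, /z/ (at most one coda consonant is licensed; onsets may contain at most 2 consonants).
Inserting the epenthetic vowel yields /w/ → /wo/, /z/ → /zo/.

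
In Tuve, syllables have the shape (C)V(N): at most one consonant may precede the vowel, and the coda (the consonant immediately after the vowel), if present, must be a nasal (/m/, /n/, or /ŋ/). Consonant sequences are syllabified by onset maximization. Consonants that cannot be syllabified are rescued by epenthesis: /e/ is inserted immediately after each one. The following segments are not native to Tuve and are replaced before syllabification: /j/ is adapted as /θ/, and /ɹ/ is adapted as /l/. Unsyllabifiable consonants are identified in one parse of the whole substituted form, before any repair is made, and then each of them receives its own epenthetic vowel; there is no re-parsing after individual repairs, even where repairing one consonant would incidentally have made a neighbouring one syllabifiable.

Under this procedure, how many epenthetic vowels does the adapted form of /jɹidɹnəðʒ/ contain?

After substitution the input is /θlidlnəðʒ/.
The unsyllabifiable consonants are /θ/, /d/, /l/, /ð/, /ʒ/; each receives one epenthetic vowel.

5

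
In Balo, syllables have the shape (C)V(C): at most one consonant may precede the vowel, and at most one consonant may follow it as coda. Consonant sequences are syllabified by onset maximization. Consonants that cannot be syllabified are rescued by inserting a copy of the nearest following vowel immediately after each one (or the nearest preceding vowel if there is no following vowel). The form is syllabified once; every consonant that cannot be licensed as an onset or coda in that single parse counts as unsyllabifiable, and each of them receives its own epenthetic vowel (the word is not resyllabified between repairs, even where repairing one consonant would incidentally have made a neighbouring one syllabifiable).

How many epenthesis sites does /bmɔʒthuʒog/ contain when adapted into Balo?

The unsyllabifiable consonants are /b/, /t/; each receives one epenthetic vowel.

2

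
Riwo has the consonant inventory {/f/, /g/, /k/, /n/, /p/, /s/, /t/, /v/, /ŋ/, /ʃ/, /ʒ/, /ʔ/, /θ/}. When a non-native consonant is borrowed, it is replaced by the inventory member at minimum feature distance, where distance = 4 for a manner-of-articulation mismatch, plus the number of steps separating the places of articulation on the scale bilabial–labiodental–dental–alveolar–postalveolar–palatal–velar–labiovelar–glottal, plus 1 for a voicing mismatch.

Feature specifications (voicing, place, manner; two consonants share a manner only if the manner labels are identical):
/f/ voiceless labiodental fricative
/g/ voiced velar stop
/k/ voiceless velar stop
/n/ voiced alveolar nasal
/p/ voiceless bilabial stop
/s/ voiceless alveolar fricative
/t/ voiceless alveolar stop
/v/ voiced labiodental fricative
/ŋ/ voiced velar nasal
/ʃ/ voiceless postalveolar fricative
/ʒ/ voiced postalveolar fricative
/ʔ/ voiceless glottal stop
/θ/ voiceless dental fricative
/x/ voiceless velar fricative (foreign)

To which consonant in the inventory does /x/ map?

ʃ

/ʃ/ is closest: same manner (fricative), place distance 2 (velar→postalveolar), same voicing; total 2. Next closest is /s/ at distance 3.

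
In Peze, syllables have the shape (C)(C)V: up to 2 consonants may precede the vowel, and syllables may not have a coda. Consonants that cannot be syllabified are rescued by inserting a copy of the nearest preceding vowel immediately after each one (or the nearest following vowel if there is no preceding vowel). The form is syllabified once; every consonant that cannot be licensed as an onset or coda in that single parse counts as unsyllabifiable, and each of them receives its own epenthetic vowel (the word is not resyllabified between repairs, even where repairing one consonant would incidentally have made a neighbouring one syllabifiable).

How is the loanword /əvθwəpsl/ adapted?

əvəθwəpəsələ

The consonants /v/, /p/, /s/, /l/ cannot be parsed into a legal (C)(C)V syllable (no codas are permitted; onsets may contain at most 2 consonants).
Inserting the epenthetic vowel yields /v/ → /və/, /p/ → /pə/, /s/ → /sə/, /l/ → /lə/.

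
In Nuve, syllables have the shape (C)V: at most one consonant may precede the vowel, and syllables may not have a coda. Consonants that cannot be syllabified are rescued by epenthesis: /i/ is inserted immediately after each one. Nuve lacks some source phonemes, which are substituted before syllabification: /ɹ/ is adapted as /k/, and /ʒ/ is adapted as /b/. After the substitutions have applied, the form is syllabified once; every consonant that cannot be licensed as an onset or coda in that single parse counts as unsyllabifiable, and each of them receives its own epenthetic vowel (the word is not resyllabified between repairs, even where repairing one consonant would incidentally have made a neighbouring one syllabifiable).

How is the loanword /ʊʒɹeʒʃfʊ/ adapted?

Substitution: /ʒ/ → /b/, /ɹ/ → /k/, giving /ʊbkebʃfʊ/.
The consonants /b/, /b/, /ʃ/ cannot be parsed into a legal (C)V syllable (no codas are permitted; onsets are limited to one consonant).
Epenthesis after each stranded consonant: /b/ → /bi/, /b/ → /bi/, /ʃ/ → /ʃi/.

ʊbikebiʃifʊ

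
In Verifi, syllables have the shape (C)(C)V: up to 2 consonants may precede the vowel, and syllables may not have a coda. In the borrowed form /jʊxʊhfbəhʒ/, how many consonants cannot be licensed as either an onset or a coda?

Syllabifying with onset maximization leaves /h/, /h/, /ʒ/ stranded (no codas are permitted; onsets may contain at most 2 consonants).

3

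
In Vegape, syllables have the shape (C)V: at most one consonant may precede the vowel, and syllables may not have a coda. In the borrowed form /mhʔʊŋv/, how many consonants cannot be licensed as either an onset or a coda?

4

The consonants /m/, /h/, /ŋ/, /v/ cannot be parsed into a legal (C)V syllable (no codas are permitted; onsets are limited to one consonant).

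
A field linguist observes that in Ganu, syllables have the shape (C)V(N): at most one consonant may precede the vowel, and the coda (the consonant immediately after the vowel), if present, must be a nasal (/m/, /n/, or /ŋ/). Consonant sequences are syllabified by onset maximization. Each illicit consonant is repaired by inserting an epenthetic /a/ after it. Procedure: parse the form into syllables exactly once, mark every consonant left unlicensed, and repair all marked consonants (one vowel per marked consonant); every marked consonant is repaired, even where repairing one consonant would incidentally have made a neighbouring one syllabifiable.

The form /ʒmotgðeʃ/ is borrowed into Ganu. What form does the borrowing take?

The consonants /ʒ/, /t/, /g/, /ʃ/ cannot be parsed into a legal (C)V(N) syllable (only a nasal (/m/, /n/, or /ŋ/) is licensed in coda position; onsets are limited to one consonant).
Each unlicensed consonant becomes the onset of a new syllable: /ʒ/ → /ʒa/, /t/ → /ta/, /g/ → /ga/, /ʃ/ → /ʃa/.

ʒamotagaðeʃa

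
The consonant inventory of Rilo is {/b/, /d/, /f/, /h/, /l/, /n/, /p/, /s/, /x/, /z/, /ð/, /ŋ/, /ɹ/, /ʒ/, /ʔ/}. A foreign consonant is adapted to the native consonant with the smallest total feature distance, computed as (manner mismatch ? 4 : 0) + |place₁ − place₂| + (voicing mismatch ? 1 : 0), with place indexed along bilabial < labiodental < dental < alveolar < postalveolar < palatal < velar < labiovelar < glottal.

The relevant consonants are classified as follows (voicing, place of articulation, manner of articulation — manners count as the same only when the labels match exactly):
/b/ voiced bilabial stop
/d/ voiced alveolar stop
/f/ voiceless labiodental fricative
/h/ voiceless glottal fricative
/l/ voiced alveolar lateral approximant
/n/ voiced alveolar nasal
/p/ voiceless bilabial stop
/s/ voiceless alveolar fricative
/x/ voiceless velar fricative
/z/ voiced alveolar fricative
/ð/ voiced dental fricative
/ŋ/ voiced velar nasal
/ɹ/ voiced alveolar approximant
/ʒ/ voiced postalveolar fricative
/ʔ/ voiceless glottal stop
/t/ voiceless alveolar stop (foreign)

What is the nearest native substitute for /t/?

/d/ is closest: same manner (stop), place distance 0 (alveolar→alveolar), voicing differs (+1); total 1. Next closest is /p/ at distance 3.

d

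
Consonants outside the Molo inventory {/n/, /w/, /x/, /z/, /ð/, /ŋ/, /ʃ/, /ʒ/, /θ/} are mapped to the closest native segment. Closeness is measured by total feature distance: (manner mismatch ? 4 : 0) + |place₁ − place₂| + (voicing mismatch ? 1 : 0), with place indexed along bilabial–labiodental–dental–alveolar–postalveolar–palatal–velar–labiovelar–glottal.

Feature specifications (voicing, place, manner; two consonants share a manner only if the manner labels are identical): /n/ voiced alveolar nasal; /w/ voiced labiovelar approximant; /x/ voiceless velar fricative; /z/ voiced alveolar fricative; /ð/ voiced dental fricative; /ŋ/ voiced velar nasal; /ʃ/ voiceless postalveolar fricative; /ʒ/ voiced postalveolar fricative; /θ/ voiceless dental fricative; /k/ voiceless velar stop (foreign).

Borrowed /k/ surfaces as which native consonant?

/x/ is closest: manner differs (stop→fricative, +4), place distance 0 (velar→velar), same voicing; total 4. Next closest is /ŋ/ at distance 5.

x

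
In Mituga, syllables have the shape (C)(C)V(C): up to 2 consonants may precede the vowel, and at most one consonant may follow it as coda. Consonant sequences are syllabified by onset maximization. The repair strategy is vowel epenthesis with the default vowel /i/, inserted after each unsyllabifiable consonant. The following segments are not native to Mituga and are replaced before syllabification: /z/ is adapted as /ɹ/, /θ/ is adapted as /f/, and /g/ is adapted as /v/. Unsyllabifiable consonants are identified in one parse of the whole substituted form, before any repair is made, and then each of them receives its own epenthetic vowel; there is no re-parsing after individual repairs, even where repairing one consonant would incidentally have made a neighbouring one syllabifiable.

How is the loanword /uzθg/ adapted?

uɹfivi

Substitution: /z/ → /ɹ/, /θ/ → /f/, /g/ → /v/, giving /uɹfv/.
Under (C)(C)V(C), the unsyllabifiable consonants are /f/, /v/ (at most one coda consonant is licensed; onsets may contain at most 2 consonants).
Each unlicensed consonant becomes the onset of a new syllable: /f/ → /fi/, /v/ → /vi/.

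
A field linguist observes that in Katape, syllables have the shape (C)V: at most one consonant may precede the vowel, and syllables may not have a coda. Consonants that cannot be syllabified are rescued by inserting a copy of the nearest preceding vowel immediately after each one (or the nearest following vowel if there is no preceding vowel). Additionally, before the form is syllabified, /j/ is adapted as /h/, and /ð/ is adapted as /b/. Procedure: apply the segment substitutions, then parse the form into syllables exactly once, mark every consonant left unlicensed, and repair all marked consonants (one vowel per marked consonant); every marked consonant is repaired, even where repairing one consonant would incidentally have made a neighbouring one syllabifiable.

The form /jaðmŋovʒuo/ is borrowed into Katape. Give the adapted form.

Substitution: /j/ → /h/, /ð/ → /b/, giving /habmŋovʒuo/.
The consonants /b/, /m/, /v/ cannot be parsed into a legal (C)V syllable (no codas are permitted; onsets are limited to one consonant).
Epenthesis after each stranded consonant: /b/ → /ba/, /m/ → /ma/, /v/ → /vo/.

habamaŋovoʒuo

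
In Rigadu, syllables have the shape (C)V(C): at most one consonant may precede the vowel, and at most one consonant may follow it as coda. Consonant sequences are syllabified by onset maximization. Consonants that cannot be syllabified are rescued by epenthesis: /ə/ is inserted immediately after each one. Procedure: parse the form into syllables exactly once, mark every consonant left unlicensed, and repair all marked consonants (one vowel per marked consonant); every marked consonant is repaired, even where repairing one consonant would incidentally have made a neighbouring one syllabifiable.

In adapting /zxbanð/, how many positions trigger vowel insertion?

The unsyllabifiable consonants are /z/, /x/, /ð/; each receives one epenthetic vowel.

3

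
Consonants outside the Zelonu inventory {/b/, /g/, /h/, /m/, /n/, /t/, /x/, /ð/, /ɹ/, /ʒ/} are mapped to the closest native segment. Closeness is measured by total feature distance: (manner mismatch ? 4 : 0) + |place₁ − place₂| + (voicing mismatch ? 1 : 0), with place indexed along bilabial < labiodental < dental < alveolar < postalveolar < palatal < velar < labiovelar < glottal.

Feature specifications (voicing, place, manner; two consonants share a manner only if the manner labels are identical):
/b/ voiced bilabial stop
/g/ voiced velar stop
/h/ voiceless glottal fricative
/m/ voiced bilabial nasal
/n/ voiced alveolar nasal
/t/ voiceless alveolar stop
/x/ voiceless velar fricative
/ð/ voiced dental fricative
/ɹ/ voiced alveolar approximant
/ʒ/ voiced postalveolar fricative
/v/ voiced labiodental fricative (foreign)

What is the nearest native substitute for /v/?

/ð/ is closest: same manner (fricative), place distance 1 (labiodental→dental), same voicing; total 1. Next closest is /ʒ/ at distance 3.

ð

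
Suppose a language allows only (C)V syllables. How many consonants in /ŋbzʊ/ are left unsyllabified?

2

Syllabifying with onset maximization leaves /ŋ/, /b/ stranded (no codas are permitted; onsets are limited to one consonant).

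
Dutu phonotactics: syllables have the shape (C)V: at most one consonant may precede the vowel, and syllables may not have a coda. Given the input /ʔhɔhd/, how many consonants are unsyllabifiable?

3

Syllabifying with onset maximization leaves /ʔ/, /h/, /d/ stranded (no codas are permitted; onsets are limited to one consonant).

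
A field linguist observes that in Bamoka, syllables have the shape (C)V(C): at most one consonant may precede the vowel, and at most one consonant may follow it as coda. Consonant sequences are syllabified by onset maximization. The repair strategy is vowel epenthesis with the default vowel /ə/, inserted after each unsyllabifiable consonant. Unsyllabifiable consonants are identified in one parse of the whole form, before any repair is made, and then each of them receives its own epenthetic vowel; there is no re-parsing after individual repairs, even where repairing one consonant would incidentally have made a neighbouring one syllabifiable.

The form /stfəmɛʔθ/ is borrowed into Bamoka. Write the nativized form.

The consonants /s/, /t/, /θ/ cannot be parsed into a legal (C)V(C) syllable (at most one coda consonant is licensed; onsets are limited to one consonant).
Epenthesis after each stranded consonant: /s/ → /sə/, /t/ → /tə/, /θ/ → /θə/.

sətəfəmɛʔθə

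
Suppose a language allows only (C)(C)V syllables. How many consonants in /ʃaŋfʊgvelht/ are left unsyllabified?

3

Under (C)(C)V, the unsyllabifiable consonants are /l/, /h/, /t/ (no codas are permitted; onsets may contain at most 2 consonants).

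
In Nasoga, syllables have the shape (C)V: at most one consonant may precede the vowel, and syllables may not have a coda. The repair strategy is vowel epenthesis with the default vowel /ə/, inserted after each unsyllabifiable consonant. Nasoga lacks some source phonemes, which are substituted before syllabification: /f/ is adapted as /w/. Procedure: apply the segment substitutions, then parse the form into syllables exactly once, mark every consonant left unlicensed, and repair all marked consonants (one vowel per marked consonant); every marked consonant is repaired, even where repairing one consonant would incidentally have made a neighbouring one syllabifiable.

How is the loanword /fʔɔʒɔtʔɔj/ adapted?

Substitution: /f/ → /w/, giving /wʔɔʒɔtʔɔj/.
Syllabifying with onset maximization leaves /w/, /t/, /j/ stranded (no codas are permitted; onsets are limited to one consonant).
Epenthesis after each stranded consonant: /w/ → /wə/, /t/ → /tə/, /j/ → /jə/.

wəʔɔʒɔtəʔɔjə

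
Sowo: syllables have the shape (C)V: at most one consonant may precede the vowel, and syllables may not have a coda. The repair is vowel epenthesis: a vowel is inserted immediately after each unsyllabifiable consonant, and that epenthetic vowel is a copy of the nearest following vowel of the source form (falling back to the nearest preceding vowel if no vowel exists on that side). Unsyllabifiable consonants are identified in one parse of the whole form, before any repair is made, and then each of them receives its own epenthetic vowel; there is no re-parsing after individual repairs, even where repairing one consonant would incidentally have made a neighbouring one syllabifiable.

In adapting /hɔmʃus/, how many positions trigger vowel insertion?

2

The unsyllabifiable consonants are /m/, /s/; each receives one epenthetic vowel.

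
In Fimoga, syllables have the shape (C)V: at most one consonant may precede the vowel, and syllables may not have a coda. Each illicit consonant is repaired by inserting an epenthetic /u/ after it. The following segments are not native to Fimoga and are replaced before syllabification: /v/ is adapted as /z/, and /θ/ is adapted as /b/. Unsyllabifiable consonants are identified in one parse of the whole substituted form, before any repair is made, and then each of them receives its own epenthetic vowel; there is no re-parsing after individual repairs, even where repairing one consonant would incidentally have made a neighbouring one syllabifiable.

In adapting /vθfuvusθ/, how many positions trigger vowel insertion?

After substitution the input is /zbfuzusb/.
The unsyllabifiable consonants are /z/, /b/, /s/, /b/; each receives one epenthetic vowel.

4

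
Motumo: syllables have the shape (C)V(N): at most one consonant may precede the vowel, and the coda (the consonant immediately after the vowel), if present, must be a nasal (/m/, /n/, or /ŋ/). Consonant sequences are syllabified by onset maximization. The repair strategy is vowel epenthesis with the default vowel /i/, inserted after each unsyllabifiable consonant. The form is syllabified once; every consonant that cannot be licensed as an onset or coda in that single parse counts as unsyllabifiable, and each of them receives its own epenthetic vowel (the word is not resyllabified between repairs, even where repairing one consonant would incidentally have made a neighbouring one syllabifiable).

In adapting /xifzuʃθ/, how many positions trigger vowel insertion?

3

The unsyllabifiable consonants are /f/, /ʃ/, /θ/; each receives one epenthetic vowel.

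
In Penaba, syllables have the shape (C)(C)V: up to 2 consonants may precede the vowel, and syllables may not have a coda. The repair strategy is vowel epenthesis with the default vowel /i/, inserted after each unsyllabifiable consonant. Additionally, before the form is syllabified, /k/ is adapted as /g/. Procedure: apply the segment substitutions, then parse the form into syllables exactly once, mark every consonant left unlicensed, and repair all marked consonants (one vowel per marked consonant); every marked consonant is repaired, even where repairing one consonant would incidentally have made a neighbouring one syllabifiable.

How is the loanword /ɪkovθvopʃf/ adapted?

ɪgoviθvopiʃifi

Substitution: /k/ → /g/, giving /ɪgovθvopʃf/.
Under (C)(C)V, the unsyllabifiable consonants are /v/, /p/, /ʃ/, /f/ (no codas are permitted; onsets may contain at most 2 consonants).
Each unlicensed consonant becomes the onset of a new syllable: /v/ → /vi/, /p/ → /pi/, /ʃ/ → /ʃi/, /f/ → /fi/.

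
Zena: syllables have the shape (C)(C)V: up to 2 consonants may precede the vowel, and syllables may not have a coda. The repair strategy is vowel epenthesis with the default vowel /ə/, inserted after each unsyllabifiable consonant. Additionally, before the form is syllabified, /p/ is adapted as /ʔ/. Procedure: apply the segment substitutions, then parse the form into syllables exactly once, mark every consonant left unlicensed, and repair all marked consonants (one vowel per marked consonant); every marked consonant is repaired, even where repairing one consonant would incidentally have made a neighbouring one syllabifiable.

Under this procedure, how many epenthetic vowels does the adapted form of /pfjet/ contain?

After substitution the input is /ʔfjet/.
The unsyllabifiable consonants are /ʔ/, /t/; each receives one epenthetic vowel.

2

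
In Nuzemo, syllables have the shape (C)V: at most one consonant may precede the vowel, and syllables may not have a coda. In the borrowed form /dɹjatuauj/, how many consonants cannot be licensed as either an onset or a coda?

3

The consonants /d/, /ɹ/, /j/ cannot be parsed into a legal (C)V syllable (no codas are permitted; onsets are limited to one consonant).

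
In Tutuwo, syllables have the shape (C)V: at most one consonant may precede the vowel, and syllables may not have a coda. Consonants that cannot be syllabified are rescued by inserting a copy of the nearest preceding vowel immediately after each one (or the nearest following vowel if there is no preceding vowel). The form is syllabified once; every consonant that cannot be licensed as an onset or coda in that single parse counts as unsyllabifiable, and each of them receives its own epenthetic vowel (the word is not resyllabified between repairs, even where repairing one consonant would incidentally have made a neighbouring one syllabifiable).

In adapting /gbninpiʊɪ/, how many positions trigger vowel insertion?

3

The unsyllabifiable consonants are /g/, /b/, /n/; each receives one epenthetic vowel.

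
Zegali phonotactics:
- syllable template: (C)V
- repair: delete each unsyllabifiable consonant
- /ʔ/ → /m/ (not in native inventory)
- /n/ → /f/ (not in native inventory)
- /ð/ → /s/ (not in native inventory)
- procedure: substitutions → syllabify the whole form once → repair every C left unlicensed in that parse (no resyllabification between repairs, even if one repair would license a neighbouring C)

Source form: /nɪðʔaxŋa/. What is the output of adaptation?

fɪmaŋa

Substitution: /n/ → /f/, /ð/ → /s/, /ʔ/ → /m/, giving /fɪsmaxŋa/.
Under (C)V, the unsyllabifiable consonants are /s/, /x/ (no codas are permitted; onsets are limited to one consonant).
Deletion applies to /s/, /x/.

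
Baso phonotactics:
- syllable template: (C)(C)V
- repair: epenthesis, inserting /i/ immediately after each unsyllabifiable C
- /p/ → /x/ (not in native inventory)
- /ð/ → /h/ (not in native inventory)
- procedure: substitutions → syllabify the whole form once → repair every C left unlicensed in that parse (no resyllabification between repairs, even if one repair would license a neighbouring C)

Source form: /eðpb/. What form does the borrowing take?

ehixibi

Substitution: /ð/ → /h/, /p/ → /x/, giving /ehxb/.
Under (C)(C)V, the unsyllabifiable consonants are /h/, /x/, /b/ (no codas are permitted; onsets may contain at most 2 consonants).
Inserting the epenthetic vowel yields /h/ → /hi/, /x/ → /xi/, /b/ → /bi/.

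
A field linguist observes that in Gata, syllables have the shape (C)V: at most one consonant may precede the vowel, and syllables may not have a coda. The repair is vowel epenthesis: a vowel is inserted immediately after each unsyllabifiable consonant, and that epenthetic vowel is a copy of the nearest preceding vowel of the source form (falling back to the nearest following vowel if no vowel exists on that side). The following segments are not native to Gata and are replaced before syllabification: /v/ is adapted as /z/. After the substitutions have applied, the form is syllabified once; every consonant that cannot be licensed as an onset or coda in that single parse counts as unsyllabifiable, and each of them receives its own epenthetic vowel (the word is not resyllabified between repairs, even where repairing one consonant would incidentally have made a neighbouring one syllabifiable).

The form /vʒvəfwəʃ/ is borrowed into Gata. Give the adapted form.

zəʒəzəfəwəʃə

Substitution: /v/ → /z/, giving /zʒzəfwəʃ/.
The consonants /z/, /ʒ/, /f/, /ʃ/ cannot be parsed into a legal (C)V syllable (no codas are permitted; onsets are limited to one consonant).
Inserting the epenthetic vowel yields /z/ → /zə/, /ʒ/ → /ʒə/, /f/ → /fə/, /ʃ/ → /ʃə/.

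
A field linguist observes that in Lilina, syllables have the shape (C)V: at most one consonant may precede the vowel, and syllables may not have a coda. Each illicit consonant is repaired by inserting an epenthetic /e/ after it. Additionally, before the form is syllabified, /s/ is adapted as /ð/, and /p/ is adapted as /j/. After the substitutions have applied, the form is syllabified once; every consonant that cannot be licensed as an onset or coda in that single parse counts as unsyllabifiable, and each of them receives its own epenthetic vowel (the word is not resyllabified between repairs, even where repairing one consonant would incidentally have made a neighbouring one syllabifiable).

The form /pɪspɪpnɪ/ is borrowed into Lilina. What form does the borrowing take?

jɪðejɪjenɪ

Substitution: /p/ → /j/, /s/ → /ð/, giving /jɪðjɪjnɪ/.
Under (C)V, the unsyllabifiable consonants are /ð/, /j/ (no codas are permitted; onsets are limited to one consonant).
Epenthesis after each stranded consonant: /ð/ → /ðe/, /j/ → /je/.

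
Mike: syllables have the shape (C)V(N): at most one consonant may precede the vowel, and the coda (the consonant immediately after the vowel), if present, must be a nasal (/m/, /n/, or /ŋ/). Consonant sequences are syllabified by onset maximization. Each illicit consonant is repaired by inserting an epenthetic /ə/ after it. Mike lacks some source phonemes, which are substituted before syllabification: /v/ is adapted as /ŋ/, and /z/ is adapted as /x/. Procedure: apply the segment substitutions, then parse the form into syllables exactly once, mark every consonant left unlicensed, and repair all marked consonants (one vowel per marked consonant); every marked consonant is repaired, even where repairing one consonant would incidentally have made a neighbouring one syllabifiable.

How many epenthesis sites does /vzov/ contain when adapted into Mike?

After substitution the input is /ŋxoŋ/.
The unsyllabifiable consonants are /ŋ/; each receives one epenthetic vowel.

1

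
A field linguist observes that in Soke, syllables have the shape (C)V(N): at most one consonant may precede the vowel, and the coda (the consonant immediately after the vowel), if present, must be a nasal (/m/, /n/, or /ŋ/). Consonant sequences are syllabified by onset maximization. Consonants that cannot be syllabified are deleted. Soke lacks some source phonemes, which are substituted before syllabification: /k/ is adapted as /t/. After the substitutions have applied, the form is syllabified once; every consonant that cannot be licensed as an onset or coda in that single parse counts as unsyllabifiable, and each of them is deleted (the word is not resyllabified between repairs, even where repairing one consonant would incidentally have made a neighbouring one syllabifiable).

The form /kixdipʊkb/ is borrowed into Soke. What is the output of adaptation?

tidipʊ

Substitution: /k/ → /t/, giving /tixdipʊtb/.
Under (C)V(N), the unsyllabifiable consonants are /x/, /t/, /b/ (only a nasal (/m/, /n/, or /ŋ/) is licensed in coda position; onsets are limited to one consonant).
Deleting the stranded consonants removes /x/, /t/, /b/.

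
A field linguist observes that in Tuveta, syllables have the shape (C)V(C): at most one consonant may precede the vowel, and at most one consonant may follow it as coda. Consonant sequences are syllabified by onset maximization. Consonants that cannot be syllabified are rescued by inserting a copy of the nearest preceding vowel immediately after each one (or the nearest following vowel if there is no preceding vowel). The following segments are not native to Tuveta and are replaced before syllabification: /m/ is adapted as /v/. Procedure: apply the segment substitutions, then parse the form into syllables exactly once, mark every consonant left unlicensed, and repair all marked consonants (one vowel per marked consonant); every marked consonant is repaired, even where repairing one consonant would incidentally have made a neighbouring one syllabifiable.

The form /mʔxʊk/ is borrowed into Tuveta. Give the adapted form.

vʊʔʊxʊk

Substitution: /m/ → /v/, giving /vʔxʊk/.
The consonants /v/, /ʔ/ cannot be parsed into a legal (C)V(C) syllable (at most one coda consonant is licensed; onsets are limited to one consonant).
Inserting the epenthetic vowel yields /v/ → /vʊ/, /ʔ/ → /ʔʊ/.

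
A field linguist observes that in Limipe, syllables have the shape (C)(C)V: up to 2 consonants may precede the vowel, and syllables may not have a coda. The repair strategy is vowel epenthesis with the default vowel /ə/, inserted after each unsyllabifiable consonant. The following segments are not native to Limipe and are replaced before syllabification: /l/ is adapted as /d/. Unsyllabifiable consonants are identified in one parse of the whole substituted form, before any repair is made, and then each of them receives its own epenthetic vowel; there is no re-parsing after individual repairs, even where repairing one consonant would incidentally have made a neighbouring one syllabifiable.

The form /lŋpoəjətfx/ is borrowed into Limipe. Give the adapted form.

Substitution: /l/ → /d/, giving /dŋpoəjətfx/.
The consonants /d/, /t/, /f/, /x/ cannot be parsed into a legal (C)(C)V syllable (no codas are permitted; onsets may contain at most 2 consonants).
Each unlicensed consonant becomes the onset of a new syllable: /d/ → /də/, /t/ → /tə/, /f/ → /fə/, /x/ → /xə/.

dəŋpoəjətəfəxə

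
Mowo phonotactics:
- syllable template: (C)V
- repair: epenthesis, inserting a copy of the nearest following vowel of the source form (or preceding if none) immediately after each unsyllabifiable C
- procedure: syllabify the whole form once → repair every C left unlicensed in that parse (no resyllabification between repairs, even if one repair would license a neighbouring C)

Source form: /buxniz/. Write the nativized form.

Under (C)V, the unsyllabifiable consonants are /x/, /z/ (no codas are permitted; onsets are limited to one consonant).
Inserting the epenthetic vowel yields /x/ → /xi/, /z/ → /zi/.

buxinizi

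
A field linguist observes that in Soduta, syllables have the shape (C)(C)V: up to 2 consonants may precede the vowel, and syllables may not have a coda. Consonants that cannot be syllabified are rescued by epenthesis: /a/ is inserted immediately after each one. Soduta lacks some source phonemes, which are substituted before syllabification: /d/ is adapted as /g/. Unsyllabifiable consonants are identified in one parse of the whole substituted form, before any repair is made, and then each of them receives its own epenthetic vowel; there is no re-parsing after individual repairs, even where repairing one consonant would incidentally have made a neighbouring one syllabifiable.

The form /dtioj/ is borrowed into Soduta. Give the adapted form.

gtioja

Substitution: /d/ → /g/, giving /gtioj/.
Syllabifying with onset maximization leaves /j/ stranded (no codas are permitted; onsets may contain at most 2 consonants).
Inserting the epenthetic vowel yields /j/ → /ja/.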